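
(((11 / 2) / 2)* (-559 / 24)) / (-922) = 6149 / 88512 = 0.07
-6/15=-2/5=-0.40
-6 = -6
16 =16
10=10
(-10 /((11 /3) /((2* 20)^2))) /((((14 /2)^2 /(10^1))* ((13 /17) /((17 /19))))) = -138720000 /133133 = -1041.97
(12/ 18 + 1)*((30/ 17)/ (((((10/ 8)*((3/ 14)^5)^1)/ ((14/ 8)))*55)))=7529536/ 45441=165.70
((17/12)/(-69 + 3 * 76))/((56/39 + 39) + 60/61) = 13481/62669532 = 0.00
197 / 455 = 0.43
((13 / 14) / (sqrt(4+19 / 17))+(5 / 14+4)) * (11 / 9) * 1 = 143 * sqrt(1479) / 10962+671 / 126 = 5.83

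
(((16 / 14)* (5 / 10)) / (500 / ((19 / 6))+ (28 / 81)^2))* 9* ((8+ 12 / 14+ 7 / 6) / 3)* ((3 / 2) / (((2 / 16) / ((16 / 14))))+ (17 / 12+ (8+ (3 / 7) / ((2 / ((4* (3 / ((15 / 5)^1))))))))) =1137097845 / 435895376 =2.61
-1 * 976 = -976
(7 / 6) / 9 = 7 / 54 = 0.13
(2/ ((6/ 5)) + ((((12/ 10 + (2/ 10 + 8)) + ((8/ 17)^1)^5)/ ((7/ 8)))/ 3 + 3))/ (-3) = -410302294/ 149084985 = -2.75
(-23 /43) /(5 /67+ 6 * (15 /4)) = -3082 /130075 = -0.02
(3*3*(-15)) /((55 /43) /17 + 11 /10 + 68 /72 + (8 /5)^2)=-22204125 /769691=-28.85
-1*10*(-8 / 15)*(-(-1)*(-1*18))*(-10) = 960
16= 16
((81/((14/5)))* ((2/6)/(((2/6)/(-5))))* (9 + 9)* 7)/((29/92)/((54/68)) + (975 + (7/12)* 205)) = -45270900/2719931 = -16.64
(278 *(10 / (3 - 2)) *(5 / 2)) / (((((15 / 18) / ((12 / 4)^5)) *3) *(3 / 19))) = 4278420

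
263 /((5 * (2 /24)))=3156 /5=631.20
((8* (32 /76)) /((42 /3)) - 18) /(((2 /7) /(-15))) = 17715 /19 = 932.37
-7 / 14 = -1 / 2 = -0.50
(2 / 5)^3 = 8 / 125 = 0.06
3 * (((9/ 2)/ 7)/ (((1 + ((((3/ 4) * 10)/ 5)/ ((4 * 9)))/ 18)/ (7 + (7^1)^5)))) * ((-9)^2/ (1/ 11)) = 12481541424/ 433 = 28825730.77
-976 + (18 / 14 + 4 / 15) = -102317 / 105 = -974.45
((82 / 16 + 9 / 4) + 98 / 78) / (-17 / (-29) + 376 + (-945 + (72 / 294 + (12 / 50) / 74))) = -3539746525 / 233005074744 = -0.02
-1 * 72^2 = -5184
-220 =-220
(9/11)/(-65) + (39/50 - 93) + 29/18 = -2915746/32175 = -90.62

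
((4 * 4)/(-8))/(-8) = 1/4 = 0.25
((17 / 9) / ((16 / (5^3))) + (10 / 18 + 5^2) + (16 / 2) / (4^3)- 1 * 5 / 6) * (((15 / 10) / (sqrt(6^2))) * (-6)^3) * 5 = -85545 / 8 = -10693.12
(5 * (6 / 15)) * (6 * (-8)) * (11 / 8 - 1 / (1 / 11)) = 924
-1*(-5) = 5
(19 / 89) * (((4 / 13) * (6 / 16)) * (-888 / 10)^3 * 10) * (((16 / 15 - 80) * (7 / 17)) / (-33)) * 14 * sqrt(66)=-64321925197824 * sqrt(66) / 27044875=-19321730.66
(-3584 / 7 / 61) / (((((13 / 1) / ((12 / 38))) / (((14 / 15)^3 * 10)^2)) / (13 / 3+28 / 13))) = -7802767802368 / 89243724375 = -87.43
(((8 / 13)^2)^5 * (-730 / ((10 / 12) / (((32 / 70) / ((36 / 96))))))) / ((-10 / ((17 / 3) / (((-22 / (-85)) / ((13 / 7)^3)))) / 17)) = 49292343223779328 / 24858766237305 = 1982.90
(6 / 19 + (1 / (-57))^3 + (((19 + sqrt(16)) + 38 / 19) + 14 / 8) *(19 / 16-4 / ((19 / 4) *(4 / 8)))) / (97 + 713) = -30747899 / 1920081024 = -0.02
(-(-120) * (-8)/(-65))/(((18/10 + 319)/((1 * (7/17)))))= 1680/88621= 0.02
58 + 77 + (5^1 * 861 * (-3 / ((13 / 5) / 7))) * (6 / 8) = -1349055 / 52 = -25943.37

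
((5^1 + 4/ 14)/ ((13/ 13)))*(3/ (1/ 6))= 666/ 7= 95.14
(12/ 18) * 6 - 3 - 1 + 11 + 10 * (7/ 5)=25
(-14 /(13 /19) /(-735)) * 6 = 76 /455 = 0.17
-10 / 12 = -0.83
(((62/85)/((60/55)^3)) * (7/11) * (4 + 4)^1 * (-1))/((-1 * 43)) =26257/394740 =0.07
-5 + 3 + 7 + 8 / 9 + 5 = 98 / 9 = 10.89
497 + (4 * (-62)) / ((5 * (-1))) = 2733 / 5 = 546.60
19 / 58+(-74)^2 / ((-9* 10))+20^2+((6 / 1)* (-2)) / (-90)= 886399 / 2610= 339.62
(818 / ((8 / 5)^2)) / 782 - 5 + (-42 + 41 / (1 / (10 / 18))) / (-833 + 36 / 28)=-4.57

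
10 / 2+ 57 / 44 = 277 / 44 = 6.30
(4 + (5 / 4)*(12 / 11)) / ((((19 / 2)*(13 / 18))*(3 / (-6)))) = -4248 / 2717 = -1.56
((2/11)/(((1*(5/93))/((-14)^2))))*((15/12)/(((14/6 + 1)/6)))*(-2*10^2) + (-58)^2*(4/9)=-29381344/99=-296781.25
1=1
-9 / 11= -0.82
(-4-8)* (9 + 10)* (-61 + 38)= 5244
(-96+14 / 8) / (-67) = 377 / 268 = 1.41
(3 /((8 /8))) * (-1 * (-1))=3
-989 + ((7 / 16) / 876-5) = -13931897 / 14016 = -994.00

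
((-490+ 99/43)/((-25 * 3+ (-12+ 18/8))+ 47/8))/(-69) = -167768/1872177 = -0.09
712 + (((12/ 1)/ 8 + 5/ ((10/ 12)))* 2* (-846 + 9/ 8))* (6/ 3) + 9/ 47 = -4631203/ 188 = -24634.06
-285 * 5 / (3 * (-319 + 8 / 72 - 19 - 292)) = 4275 / 5669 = 0.75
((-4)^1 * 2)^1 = -8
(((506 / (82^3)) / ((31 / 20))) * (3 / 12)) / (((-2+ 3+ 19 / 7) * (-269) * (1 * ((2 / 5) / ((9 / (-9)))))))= 0.00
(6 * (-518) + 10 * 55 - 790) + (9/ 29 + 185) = -91718/ 29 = -3162.69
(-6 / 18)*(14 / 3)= -1.56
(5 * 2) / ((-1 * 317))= -10 / 317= -0.03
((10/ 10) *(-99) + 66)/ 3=-11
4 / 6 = 2 / 3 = 0.67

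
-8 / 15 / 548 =-0.00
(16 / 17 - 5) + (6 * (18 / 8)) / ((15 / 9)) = 687 / 170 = 4.04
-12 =-12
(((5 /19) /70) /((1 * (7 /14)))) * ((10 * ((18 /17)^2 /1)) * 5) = 16200 /38437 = 0.42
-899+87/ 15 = -4466/ 5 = -893.20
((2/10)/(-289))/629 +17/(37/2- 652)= -30904037/1151582635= -0.03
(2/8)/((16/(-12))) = -3/16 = -0.19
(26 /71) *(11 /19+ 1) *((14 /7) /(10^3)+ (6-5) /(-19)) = -18759 /640775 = -0.03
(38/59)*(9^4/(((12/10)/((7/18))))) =161595/118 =1369.45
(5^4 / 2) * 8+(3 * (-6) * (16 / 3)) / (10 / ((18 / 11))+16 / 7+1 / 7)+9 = 671897 / 269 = 2497.76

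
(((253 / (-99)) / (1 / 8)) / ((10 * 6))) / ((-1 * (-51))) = -0.01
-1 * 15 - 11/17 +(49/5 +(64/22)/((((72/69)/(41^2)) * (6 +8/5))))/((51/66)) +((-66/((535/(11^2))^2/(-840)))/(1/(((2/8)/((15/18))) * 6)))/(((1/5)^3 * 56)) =676137412214/55470405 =12189.16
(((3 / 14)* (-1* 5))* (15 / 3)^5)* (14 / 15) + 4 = -3121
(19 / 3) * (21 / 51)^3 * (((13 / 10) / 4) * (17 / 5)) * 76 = 1609699 / 43350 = 37.13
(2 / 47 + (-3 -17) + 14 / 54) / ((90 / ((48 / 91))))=-28568 / 247455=-0.12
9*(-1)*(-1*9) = 81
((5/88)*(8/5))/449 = 1/4939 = 0.00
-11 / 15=-0.73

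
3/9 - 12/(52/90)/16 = -301/312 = -0.96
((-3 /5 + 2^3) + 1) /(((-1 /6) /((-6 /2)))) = 756 /5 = 151.20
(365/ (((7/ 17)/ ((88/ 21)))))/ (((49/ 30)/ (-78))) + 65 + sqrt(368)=-425755135/ 2401 + 4 * sqrt(23)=-177304.90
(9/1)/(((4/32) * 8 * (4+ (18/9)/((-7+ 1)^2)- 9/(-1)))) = 162/235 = 0.69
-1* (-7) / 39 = 7 / 39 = 0.18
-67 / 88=-0.76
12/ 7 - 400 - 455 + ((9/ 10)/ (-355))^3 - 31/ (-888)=-14830397400103529/ 17381052937500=-853.25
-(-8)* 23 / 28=46 / 7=6.57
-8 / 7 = -1.14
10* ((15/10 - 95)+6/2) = -905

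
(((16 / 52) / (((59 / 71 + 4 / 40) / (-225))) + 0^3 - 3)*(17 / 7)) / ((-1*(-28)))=-11301243 / 1684228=-6.71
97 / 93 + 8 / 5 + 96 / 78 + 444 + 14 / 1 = 461.87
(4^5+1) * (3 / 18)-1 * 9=971 / 6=161.83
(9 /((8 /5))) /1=45 /8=5.62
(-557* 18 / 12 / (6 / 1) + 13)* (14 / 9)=-3535 / 18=-196.39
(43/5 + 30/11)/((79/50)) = 6230/869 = 7.17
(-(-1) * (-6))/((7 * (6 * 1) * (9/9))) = -1/7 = -0.14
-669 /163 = -4.10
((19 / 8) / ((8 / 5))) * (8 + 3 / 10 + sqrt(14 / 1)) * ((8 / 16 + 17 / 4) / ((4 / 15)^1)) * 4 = 27075 * sqrt(14) / 256 + 449445 / 512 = 1273.55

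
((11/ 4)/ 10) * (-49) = -539/ 40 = -13.48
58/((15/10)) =116/3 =38.67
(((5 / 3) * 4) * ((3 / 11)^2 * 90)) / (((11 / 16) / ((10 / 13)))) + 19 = 1192757 / 17303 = 68.93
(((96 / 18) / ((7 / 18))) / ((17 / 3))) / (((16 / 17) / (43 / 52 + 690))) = 323307 / 182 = 1776.41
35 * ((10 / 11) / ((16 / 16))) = 350 / 11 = 31.82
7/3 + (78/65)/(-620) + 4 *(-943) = -17528959/4650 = -3769.67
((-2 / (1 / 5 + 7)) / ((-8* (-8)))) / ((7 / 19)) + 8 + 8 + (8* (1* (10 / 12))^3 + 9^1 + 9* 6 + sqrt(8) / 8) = sqrt(2) / 4 + 2022883 / 24192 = 83.97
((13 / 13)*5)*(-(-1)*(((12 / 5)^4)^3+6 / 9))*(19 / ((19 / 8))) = 213990317008144 / 146484375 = 1460840.56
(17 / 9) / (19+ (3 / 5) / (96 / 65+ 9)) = 3859 / 38934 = 0.10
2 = 2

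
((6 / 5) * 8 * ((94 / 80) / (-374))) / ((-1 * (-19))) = -141 / 88825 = -0.00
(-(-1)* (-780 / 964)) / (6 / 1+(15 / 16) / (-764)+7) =-2383680 / 38294177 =-0.06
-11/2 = -5.50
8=8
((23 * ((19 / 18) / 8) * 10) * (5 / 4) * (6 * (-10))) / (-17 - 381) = 54625 / 9552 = 5.72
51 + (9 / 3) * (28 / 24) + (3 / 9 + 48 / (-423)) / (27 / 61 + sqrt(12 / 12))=54.65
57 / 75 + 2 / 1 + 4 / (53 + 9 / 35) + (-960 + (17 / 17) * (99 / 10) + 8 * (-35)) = -7148818 / 5825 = -1227.26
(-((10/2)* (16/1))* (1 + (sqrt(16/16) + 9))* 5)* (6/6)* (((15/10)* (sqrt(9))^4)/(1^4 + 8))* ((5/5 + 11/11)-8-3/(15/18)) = 570240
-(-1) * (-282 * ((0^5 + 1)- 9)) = 2256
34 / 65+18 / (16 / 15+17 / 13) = 243892 / 30095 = 8.10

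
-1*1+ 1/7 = -6/7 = -0.86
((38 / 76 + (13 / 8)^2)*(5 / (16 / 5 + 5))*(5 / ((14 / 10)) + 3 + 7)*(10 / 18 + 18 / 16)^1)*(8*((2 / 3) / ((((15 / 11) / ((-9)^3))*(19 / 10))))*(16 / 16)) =-300972375 / 4592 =-65542.76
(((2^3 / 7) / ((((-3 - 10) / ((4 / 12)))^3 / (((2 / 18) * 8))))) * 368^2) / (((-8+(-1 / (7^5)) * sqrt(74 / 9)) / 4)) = 5596003199352832 / 4825770994889325 - 41619587072 * sqrt(74) / 14477312984667975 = 1.16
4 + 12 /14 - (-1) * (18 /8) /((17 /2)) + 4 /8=669 /119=5.62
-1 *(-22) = 22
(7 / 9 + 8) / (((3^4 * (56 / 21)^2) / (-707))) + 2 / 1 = -8.77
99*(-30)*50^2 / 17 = -7425000 / 17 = -436764.71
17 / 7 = 2.43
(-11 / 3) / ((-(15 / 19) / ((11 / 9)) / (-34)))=-78166 / 405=-193.00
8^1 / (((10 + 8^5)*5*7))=4 / 573615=0.00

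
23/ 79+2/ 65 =1653/ 5135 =0.32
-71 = -71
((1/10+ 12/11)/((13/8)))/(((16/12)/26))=786/55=14.29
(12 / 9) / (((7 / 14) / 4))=32 / 3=10.67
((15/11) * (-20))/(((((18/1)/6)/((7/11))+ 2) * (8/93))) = -48825/1034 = -47.22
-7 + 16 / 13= -5.77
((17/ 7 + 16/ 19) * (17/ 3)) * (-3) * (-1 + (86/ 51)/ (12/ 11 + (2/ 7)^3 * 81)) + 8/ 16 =9211949/ 373863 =24.64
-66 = -66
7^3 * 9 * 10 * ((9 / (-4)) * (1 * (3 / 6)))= -138915 / 4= -34728.75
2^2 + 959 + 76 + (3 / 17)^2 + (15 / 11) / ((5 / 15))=3316085 / 3179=1043.12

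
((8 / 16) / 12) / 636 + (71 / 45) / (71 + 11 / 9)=543497 / 24804000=0.02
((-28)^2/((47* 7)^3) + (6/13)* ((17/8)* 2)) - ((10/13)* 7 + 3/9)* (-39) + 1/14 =2126087602/9447893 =225.03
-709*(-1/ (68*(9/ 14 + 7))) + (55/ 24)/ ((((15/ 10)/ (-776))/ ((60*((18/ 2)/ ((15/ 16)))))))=-2484312477/ 3638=-682878.64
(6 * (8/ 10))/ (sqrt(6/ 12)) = 24 * sqrt(2)/ 5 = 6.79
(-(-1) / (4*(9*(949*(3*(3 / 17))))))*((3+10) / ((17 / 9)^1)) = 1 / 2628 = 0.00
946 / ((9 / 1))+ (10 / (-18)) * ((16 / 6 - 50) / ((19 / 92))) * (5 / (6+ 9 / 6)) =292406 / 1539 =190.00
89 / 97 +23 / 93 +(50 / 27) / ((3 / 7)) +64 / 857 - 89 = -17416903241 / 208736919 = -83.44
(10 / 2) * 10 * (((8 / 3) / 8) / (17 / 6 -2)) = 20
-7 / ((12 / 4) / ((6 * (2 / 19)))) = -1.47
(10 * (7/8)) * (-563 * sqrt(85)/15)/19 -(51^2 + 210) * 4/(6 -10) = 2811 -3941 * sqrt(85)/228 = 2651.64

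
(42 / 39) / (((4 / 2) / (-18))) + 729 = 9351 / 13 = 719.31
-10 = -10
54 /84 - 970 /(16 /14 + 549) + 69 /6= 279805 /26957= 10.38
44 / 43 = 1.02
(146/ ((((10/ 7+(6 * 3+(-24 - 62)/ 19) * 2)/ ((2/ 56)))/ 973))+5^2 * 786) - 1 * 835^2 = -5112986549/ 7548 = -677396.20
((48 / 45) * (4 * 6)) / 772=32 / 965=0.03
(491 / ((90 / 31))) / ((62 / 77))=37807 / 180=210.04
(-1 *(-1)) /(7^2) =1 /49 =0.02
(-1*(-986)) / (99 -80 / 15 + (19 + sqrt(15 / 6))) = 1999608 / 228443 -8874*sqrt(10) / 228443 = 8.63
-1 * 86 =-86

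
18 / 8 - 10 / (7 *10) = 59 / 28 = 2.11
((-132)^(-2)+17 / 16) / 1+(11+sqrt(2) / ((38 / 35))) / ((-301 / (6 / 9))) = 2722469 / 2622312- 5 * sqrt(2) / 2451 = 1.04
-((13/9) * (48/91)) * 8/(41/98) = -1792/123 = -14.57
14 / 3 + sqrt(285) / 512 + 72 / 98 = sqrt(285) / 512 + 794 / 147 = 5.43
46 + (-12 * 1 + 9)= 43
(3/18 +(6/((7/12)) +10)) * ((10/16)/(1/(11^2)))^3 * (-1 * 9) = -79612735.37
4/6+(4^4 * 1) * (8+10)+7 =13847/3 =4615.67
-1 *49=-49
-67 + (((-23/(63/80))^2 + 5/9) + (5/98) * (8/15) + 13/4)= 12539557/15876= 789.84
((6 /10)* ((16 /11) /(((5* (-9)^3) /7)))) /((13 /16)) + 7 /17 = 6050611 /14768325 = 0.41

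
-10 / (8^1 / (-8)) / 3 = 10 / 3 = 3.33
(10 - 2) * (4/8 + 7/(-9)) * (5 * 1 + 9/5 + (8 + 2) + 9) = -172/3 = -57.33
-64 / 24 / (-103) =8 / 309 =0.03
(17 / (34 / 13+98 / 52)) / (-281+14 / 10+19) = -170 / 11727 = -0.01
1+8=9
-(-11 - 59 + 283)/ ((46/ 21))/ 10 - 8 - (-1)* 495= 477.28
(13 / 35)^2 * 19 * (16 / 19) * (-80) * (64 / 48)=-173056 / 735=-235.45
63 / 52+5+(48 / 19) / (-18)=17995 / 2964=6.07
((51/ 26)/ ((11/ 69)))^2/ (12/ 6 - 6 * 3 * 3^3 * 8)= -12383361/ 317859256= -0.04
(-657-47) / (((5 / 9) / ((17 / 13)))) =-107712 / 65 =-1657.11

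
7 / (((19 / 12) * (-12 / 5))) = -35 / 19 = -1.84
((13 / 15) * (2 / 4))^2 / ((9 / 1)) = 169 / 8100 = 0.02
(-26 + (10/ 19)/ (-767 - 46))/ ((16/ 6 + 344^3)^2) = -37653/ 2399750745565019450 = -0.00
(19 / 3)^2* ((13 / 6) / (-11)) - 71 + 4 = -44491 / 594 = -74.90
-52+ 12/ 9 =-50.67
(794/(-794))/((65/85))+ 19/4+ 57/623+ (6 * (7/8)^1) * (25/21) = 9.78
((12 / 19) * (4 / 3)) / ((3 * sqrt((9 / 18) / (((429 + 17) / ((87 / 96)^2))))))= 1024 * sqrt(223) / 1653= 9.25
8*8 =64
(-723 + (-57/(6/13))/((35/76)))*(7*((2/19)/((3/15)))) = -69382/19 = -3651.68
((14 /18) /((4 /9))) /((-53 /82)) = -287 /106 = -2.71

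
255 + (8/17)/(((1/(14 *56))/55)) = 349295/17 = 20546.76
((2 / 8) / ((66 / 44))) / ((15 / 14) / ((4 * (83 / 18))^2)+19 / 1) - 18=-395687102 / 21993333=-17.99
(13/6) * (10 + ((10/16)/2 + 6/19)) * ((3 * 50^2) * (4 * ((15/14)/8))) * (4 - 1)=1181334375/4256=277569.17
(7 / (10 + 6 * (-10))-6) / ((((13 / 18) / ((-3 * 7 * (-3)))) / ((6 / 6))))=-174069 / 325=-535.60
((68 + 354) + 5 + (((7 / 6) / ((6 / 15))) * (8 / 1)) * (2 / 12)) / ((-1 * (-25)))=17.24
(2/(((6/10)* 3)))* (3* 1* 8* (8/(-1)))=-640/3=-213.33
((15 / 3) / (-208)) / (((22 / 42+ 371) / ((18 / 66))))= -315 / 17850976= -0.00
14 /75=0.19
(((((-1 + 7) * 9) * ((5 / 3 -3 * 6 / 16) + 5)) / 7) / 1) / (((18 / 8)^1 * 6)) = 19 / 6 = 3.17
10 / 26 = 5 / 13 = 0.38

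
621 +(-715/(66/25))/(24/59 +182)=40003337/64572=619.52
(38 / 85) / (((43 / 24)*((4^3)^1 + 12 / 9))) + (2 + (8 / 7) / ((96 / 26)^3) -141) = -344071824059 / 2475809280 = -138.97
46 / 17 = 2.71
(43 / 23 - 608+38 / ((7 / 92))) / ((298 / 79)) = -1357141 / 47978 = -28.29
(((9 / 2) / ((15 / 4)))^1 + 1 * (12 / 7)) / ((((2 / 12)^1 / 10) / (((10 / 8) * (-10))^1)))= -15300 / 7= -2185.71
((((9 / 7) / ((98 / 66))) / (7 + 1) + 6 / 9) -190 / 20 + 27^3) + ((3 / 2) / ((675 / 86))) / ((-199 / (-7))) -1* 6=2416496218019 / 122862600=19668.28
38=38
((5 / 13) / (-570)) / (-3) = 1 / 4446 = 0.00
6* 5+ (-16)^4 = 65566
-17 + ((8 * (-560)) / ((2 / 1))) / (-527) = -12.75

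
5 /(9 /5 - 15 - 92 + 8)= -25 /486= -0.05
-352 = -352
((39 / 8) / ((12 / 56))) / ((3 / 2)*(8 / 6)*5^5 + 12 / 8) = 91 / 25006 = 0.00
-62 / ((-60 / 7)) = 217 / 30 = 7.23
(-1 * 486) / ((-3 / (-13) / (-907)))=1910142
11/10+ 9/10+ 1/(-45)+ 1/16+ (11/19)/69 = 644593/314640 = 2.05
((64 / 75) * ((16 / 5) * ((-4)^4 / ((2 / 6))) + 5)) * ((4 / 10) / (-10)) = -788032 / 9375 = -84.06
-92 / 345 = -4 / 15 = -0.27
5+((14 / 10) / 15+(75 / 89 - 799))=-5293702 / 6675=-793.06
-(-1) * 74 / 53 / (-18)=-37 / 477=-0.08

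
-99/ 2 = -49.50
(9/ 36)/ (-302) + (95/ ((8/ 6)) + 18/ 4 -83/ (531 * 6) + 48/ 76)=2791721455/ 36562536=76.35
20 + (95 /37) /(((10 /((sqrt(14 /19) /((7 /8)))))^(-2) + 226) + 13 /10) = 1119222410 /55929533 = 20.01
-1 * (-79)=79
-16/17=-0.94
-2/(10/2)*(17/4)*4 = -34/5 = -6.80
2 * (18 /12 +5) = 13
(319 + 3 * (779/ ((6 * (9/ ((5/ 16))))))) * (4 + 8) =95767/ 24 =3990.29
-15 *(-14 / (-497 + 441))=-15 / 4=-3.75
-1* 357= -357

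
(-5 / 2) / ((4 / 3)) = -15 / 8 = -1.88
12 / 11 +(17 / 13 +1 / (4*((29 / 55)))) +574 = 9569165 / 16588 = 576.87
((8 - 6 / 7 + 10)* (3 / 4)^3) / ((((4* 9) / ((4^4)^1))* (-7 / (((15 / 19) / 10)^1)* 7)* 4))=-135 / 6517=-0.02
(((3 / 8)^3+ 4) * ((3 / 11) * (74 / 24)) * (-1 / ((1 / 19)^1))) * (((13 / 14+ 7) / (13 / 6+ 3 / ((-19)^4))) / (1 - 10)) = 7033792526825 / 267167143936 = 26.33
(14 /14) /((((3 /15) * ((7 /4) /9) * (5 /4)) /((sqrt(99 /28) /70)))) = 108 * sqrt(77) /1715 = 0.55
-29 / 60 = -0.48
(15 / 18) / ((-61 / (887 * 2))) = -4435 / 183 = -24.23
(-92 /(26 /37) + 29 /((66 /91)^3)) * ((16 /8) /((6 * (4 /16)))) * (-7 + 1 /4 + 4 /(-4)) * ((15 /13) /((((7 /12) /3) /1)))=31809398375 /9447438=3366.99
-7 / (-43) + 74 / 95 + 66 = 66.94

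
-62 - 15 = -77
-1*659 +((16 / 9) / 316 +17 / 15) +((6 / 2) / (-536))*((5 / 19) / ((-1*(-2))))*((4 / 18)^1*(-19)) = -1253535131 / 1905480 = -657.86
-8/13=-0.62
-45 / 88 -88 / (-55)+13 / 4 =1909 / 440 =4.34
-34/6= -17/3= -5.67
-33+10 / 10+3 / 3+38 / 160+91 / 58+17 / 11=-705579 / 25520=-27.65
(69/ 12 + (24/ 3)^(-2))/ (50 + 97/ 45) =16605/ 150208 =0.11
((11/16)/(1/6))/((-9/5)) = -55/24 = -2.29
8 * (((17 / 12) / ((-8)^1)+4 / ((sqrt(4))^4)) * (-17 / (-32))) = 119 / 384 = 0.31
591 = 591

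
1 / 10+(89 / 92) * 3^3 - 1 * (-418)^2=-174697.78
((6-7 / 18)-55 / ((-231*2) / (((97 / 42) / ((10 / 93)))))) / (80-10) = 28817 / 246960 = 0.12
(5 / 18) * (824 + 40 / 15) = 6200 / 27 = 229.63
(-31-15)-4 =-50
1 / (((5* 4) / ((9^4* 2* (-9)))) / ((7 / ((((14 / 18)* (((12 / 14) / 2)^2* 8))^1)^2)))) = -20253807 / 640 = -31646.57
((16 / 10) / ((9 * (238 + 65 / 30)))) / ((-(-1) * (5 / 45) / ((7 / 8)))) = 42 / 7205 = 0.01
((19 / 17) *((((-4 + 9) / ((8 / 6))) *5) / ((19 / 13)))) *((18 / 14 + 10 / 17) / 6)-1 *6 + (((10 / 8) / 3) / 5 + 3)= 75815 / 48552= 1.56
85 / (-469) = -85 / 469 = -0.18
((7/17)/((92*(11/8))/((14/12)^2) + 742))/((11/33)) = 0.00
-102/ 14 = -51/ 7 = -7.29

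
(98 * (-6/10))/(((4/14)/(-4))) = 4116/5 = 823.20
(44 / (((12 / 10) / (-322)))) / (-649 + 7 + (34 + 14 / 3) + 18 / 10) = 25300 / 1289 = 19.63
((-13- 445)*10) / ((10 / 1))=-458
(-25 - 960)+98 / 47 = -46197 / 47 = -982.91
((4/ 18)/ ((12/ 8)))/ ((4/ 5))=0.19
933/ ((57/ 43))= 13373/ 19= 703.84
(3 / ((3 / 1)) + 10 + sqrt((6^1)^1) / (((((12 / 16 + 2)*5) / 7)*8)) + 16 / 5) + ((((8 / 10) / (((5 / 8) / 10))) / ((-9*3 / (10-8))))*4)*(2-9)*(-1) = -12.19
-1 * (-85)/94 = 85/94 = 0.90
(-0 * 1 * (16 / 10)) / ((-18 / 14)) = 0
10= 10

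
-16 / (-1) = 16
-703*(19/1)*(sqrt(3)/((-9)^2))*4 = -53428*sqrt(3)/81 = -1142.47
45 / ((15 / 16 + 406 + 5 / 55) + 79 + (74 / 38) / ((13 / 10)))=1956240 / 21193747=0.09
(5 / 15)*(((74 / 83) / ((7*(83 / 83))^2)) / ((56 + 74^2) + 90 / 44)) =1628 / 1485459549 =0.00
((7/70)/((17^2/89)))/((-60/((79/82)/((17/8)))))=-0.00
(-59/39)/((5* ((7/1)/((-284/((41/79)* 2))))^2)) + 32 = -430.26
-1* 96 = -96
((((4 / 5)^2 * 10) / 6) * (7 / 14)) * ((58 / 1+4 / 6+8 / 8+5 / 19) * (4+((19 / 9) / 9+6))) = 22654912 / 69255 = 327.12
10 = 10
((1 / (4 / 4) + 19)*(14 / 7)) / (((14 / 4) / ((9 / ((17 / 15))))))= 90.76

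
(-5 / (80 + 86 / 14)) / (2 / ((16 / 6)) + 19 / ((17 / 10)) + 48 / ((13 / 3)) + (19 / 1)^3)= -0.00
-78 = -78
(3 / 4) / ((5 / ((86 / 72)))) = 43 / 240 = 0.18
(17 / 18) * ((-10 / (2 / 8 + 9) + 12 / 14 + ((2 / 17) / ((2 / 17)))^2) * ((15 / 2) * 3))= 17085 / 1036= 16.49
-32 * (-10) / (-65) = -4.92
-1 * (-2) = 2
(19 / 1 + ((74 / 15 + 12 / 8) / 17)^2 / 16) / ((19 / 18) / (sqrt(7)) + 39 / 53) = 10301477160429 / 281552932400 - 4222054334779 *sqrt(7) / 563105864800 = 16.75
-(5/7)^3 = -125/343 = -0.36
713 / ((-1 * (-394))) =713 / 394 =1.81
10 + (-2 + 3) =11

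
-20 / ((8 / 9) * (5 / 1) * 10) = -0.45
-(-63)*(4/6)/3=14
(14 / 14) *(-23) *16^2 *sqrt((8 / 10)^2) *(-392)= 9232384 / 5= 1846476.80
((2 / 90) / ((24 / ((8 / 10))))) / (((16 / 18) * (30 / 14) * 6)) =7 / 108000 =0.00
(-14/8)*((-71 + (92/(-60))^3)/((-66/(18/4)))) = -110159/12375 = -8.90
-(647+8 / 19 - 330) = -6031 / 19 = -317.42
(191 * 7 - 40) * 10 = 12970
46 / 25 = 1.84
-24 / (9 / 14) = -112 / 3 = -37.33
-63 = -63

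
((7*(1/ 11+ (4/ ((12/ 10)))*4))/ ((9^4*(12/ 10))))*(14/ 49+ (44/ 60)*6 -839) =-12936043/ 1299078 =-9.96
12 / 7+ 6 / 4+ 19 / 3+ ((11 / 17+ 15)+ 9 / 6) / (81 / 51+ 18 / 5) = 5668 / 441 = 12.85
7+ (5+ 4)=16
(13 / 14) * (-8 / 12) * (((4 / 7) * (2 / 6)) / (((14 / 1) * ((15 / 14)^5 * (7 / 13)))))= -75712 / 6834375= -0.01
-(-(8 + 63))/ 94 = 71/ 94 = 0.76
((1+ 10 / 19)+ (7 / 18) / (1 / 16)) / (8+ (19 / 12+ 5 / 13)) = 0.78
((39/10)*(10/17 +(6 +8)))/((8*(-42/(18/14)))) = -3627/16660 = -0.22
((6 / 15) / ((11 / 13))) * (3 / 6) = 13 / 55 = 0.24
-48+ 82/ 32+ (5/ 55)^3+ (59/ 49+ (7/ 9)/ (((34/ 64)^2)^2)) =-27036330111757/ 784390478256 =-34.47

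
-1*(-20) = 20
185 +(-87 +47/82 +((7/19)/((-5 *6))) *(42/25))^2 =290455474285949/37927562500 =7658.16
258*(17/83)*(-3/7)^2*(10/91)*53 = 20921220/370097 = 56.53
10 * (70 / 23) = 30.43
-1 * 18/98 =-9/49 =-0.18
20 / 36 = 5 / 9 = 0.56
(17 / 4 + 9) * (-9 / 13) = -477 / 52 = -9.17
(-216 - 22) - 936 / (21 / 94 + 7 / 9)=-993442 / 847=-1172.89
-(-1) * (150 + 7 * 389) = 2873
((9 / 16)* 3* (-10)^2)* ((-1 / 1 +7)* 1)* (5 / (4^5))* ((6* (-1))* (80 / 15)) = -10125 / 64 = -158.20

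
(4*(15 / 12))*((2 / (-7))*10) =-100 / 7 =-14.29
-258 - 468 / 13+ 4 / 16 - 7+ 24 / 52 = -15615 / 52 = -300.29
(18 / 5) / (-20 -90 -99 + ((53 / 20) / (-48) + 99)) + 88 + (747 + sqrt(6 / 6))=835.97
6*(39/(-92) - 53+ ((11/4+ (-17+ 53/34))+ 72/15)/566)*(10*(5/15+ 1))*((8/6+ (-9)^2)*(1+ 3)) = -467368181384/331959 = -1407909.35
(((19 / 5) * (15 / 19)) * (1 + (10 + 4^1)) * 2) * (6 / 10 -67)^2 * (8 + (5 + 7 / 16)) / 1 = 5332086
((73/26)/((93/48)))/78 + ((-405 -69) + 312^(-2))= -110024357/232128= -473.98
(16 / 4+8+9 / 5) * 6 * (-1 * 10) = -828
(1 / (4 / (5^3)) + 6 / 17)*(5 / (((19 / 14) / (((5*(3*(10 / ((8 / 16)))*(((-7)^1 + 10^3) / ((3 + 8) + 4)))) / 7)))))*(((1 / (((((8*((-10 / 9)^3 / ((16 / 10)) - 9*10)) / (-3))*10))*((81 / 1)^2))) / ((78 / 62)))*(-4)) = -22050889 / 333744918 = -0.07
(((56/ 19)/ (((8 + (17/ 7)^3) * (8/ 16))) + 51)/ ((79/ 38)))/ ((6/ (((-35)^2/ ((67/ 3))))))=9136110025/ 40528501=225.42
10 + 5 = 15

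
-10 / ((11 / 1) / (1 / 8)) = -5 / 44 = -0.11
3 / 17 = 0.18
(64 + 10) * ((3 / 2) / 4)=111 / 4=27.75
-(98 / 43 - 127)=5363 / 43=124.72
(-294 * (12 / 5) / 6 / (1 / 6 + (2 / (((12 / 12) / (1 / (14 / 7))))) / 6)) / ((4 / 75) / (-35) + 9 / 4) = -3704400 / 23609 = -156.91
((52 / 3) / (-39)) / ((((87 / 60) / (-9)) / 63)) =5040 / 29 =173.79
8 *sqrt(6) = 19.60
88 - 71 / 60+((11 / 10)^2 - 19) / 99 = 142951 / 1650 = 86.64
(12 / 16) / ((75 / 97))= 97 / 100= 0.97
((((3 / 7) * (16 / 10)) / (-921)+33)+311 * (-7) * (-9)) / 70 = 105440681 / 376075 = 280.37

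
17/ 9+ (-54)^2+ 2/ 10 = 131314/ 45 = 2918.09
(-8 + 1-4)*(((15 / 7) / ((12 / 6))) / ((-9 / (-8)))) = -220 / 21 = -10.48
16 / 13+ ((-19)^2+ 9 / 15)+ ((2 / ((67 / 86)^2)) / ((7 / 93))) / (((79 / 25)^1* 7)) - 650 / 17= 6270721050082 / 19201495495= 326.57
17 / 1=17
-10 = -10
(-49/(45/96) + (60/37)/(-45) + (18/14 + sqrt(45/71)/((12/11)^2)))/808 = -401257/3139080 + 121*sqrt(355)/2753664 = -0.13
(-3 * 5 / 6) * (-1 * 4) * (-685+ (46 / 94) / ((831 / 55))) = -267527800 / 39057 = -6849.68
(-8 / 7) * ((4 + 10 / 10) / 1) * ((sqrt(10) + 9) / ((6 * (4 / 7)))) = -15 - 5 * sqrt(10) / 3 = -20.27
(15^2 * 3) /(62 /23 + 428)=5175 /3302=1.57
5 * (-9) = -45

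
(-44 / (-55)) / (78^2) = 1 / 7605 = 0.00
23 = 23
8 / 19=0.42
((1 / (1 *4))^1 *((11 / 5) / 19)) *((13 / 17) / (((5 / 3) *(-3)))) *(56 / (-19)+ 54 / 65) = 14377 / 1534250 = 0.01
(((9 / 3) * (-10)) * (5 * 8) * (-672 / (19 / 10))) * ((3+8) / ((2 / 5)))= 221760000 / 19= 11671578.95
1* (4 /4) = 1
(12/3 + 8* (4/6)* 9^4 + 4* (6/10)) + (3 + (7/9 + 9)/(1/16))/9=14181527/405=35016.12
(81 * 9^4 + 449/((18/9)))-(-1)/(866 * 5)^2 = 9968143292951/18748900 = 531665.50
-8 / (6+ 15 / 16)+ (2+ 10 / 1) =1204 / 111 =10.85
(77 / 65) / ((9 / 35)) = 539 / 117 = 4.61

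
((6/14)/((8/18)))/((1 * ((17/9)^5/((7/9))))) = 0.03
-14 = -14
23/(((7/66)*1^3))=1518/7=216.86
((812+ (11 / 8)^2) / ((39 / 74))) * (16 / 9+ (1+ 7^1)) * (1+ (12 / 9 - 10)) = -115765.70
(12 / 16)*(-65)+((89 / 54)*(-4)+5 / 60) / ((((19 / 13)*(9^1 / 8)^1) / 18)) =-12961 / 108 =-120.01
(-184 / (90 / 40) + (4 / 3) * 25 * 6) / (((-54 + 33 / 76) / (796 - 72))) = -58545536 / 36639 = -1597.90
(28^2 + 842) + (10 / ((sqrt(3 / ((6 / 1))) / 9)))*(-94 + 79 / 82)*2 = 1626 - 686610*sqrt(2) / 41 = -22057.25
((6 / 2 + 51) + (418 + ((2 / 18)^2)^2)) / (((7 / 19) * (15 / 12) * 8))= 8405581 / 65610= 128.11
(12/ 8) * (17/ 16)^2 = 1.69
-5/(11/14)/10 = -7/11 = -0.64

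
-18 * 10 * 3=-540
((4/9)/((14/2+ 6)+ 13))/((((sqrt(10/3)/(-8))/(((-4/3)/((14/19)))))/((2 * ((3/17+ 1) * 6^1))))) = 1.91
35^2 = 1225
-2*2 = -4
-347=-347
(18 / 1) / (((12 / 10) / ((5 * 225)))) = 16875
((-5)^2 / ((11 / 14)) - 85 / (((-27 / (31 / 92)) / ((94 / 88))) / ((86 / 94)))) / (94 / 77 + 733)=5027267 / 112346352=0.04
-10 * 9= -90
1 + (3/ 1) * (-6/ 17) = -1/ 17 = -0.06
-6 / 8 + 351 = 1401 / 4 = 350.25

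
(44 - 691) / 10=-647 / 10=-64.70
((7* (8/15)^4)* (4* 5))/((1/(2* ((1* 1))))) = 229376/10125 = 22.65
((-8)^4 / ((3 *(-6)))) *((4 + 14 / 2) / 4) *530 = -2984960 / 9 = -331662.22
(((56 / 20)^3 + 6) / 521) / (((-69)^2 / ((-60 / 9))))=-13976 / 186036075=-0.00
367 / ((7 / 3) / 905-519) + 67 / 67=412673 / 1409078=0.29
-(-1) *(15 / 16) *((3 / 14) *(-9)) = -1.81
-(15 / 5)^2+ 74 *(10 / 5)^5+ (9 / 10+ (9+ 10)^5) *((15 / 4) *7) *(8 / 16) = 520018723 / 16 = 32501170.19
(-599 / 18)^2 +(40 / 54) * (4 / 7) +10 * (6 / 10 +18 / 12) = 2560195 / 2268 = 1128.83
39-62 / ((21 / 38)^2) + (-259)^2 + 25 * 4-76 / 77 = 325094624 / 4851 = 67016.00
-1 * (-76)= 76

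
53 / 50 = 1.06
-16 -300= -316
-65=-65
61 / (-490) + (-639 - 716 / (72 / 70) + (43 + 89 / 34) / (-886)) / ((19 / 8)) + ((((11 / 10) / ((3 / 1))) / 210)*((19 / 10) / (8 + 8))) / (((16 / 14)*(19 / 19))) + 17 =-4404420136814351 / 8077087872000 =-545.30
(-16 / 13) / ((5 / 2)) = -32 / 65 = -0.49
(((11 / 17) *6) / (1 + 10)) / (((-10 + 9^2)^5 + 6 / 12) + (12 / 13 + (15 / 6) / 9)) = 351 / 1794306091261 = 0.00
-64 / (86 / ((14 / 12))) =-112 / 129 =-0.87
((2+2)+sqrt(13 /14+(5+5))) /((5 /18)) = 27 * sqrt(238) /35+72 /5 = 26.30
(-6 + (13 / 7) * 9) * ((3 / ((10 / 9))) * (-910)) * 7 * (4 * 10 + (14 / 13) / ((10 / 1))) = -7390845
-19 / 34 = -0.56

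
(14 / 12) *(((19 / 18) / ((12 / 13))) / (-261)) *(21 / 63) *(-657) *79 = 9971143 / 112752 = 88.43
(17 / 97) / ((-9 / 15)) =-85 / 291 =-0.29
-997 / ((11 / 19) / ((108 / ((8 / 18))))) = -418468.09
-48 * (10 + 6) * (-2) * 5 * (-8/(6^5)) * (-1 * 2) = 1280/81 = 15.80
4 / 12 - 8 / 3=-7 / 3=-2.33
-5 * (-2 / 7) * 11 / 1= 110 / 7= 15.71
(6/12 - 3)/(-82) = 0.03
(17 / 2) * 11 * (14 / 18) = 1309 / 18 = 72.72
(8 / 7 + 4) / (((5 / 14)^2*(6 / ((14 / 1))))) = 2352 / 25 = 94.08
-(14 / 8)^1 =-7 / 4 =-1.75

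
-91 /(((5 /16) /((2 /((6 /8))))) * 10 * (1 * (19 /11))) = -44.96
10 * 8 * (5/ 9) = 44.44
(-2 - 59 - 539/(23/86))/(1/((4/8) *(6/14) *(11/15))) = -525327/1610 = -326.29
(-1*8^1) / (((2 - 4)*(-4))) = -1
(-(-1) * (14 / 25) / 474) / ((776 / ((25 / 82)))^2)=175 / 959620447488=0.00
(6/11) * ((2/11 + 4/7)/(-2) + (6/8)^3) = 669/27104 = 0.02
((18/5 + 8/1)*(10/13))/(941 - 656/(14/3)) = 0.01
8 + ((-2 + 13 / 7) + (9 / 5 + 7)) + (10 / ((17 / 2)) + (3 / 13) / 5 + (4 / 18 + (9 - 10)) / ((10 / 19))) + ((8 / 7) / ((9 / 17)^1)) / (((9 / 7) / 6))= 11058787 / 417690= 26.48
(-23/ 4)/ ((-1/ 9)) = 207/ 4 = 51.75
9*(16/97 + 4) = 3636/97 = 37.48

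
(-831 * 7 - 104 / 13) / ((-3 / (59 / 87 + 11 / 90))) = 2433685 / 1566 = 1554.08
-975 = -975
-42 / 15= -14 / 5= -2.80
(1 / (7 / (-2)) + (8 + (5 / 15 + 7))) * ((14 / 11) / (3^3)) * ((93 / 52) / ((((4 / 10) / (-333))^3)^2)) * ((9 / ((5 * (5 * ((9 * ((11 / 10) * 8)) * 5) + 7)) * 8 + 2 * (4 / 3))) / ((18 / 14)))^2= 17392137388951191046875 / 5309789495296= 3275485290.77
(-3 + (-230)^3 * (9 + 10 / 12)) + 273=-358925690 / 3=-119641896.67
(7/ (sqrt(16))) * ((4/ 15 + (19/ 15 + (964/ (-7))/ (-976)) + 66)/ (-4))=-1733819/ 58560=-29.61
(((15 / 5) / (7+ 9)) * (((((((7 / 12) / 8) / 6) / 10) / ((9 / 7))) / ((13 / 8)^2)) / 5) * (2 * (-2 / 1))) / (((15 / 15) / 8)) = -0.00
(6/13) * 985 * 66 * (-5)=-1950300/13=-150023.08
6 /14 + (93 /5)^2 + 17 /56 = 346.69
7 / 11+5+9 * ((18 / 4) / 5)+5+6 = 24.74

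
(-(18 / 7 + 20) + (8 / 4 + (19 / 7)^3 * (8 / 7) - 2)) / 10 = 339 / 12005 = 0.03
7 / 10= 0.70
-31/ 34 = -0.91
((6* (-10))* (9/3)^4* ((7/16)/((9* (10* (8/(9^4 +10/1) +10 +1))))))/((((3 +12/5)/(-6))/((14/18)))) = 229985/123924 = 1.86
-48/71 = -0.68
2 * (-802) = -1604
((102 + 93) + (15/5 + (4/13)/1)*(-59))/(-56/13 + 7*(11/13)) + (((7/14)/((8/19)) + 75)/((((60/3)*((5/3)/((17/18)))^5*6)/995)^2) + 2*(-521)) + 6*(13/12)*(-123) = -69471924475883807315483/38093690880000000000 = -1823.71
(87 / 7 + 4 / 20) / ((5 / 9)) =22.73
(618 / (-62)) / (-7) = 309 / 217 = 1.42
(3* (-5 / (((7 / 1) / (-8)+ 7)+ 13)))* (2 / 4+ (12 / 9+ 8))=-1180 / 153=-7.71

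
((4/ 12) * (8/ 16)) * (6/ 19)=1/ 19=0.05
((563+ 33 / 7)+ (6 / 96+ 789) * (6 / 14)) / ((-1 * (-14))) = 101459 / 1568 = 64.71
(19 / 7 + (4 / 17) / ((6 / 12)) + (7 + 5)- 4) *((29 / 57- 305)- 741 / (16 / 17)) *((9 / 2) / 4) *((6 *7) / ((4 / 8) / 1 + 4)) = -1325309975 / 10336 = -128222.71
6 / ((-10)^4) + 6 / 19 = 30057 / 95000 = 0.32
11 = 11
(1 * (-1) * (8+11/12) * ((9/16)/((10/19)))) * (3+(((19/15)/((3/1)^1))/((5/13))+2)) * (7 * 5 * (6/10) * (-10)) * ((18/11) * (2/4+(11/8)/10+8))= 30356388027/176000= 172479.48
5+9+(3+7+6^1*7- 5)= 61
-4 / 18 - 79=-713 / 9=-79.22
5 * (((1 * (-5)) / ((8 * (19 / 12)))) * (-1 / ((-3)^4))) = 25 / 1026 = 0.02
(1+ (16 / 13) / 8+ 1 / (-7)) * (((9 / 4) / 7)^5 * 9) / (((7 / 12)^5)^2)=2956346863644672 / 432028097404813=6.84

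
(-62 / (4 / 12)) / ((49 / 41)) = -7626 / 49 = -155.63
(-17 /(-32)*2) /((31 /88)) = 187 /62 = 3.02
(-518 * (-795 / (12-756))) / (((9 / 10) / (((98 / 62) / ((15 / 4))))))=-259.23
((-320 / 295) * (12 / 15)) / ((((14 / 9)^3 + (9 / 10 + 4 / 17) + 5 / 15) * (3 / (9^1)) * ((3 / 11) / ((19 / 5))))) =-1326150144 / 191303665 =-6.93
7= 7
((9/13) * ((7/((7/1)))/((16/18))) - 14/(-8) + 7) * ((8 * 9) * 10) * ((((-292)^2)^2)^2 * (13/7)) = 4713884915861624218583040/7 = 673412130837374888369005.70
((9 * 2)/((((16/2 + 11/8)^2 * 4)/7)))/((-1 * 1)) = -224/625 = -0.36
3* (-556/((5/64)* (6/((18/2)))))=-32025.60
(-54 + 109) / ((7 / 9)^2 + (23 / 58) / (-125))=32298750 / 353387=91.40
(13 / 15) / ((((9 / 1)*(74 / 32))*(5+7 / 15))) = 104 / 13653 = 0.01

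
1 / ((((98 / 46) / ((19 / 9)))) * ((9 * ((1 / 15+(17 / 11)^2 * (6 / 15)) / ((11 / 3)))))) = 581647 / 1472499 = 0.40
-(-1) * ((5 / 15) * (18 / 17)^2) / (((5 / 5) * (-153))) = -0.00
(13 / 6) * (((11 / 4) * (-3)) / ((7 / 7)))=-143 / 8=-17.88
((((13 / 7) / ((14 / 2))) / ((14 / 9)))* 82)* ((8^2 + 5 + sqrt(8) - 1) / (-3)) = -330.19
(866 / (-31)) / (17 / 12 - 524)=10392 / 194401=0.05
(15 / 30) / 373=1 / 746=0.00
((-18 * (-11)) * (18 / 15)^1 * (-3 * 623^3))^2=742683320895020717664144 / 25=29707332835800828706565.76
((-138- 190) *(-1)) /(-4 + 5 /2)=-656 /3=-218.67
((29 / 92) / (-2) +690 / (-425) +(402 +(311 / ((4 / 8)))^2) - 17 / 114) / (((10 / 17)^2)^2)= 1696242740238283 / 524400000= 3234635.28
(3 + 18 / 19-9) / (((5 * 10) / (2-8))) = 288 / 475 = 0.61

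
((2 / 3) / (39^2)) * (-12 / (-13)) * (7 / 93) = 56 / 1838889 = 0.00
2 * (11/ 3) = 22/ 3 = 7.33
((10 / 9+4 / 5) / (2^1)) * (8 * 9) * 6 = 2064 / 5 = 412.80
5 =5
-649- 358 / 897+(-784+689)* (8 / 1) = -1264231 / 897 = -1409.40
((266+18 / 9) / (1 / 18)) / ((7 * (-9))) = -536 / 7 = -76.57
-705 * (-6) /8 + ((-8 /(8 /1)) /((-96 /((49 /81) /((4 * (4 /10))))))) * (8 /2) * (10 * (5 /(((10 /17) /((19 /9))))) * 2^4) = 1255295 /2187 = 573.98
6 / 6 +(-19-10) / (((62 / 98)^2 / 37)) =-2575312 / 961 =-2679.83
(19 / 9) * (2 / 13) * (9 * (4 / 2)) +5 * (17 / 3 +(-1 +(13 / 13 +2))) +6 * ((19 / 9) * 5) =107.51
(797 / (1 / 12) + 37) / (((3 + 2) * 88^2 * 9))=9601 / 348480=0.03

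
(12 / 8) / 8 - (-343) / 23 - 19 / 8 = 4683 / 368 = 12.73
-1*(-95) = 95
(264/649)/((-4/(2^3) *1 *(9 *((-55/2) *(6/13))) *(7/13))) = 2704/204435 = 0.01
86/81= 1.06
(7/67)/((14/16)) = 8/67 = 0.12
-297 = -297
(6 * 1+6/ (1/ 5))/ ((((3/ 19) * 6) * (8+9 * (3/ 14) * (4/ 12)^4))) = 1596/ 337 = 4.74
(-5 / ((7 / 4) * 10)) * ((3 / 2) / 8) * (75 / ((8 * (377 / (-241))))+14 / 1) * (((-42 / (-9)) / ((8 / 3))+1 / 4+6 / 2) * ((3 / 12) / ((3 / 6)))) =-362235 / 337792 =-1.07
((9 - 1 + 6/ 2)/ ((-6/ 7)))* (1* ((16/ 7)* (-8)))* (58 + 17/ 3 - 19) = 94336/ 9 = 10481.78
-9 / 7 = -1.29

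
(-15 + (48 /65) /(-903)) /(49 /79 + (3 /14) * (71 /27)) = -417344202 /32933485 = -12.67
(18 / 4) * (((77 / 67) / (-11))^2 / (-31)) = -441 / 278318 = -0.00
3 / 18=1 / 6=0.17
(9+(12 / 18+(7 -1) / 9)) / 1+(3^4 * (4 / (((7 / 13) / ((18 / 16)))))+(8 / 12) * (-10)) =28585 / 42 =680.60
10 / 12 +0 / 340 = 5 / 6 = 0.83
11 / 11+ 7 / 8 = 15 / 8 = 1.88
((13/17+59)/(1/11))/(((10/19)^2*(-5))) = -1008634/2125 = -474.65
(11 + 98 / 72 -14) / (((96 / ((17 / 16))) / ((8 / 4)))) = -0.04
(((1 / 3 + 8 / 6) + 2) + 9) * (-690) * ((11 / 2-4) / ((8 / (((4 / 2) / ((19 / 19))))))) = -6555 / 2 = -3277.50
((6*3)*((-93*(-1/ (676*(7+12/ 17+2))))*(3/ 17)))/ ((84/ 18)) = 2511/ 260260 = 0.01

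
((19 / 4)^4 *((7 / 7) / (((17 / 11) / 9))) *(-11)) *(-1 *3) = 97830.59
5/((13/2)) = 10/13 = 0.77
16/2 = 8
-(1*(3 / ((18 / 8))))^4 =-256 / 81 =-3.16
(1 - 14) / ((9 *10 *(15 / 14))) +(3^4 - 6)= 50534 / 675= 74.87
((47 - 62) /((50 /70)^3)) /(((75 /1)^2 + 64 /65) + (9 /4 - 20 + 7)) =-53508 /7299805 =-0.01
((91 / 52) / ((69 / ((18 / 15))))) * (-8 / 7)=-4 / 115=-0.03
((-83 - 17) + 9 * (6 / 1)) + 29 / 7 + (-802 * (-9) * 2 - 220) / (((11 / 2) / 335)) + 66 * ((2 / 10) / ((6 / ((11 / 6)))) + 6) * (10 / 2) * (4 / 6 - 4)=595407968 / 693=859174.56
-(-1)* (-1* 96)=-96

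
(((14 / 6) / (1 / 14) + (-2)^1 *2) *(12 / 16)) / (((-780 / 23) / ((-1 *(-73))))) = -72197 / 1560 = -46.28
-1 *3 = -3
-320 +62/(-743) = -237822/743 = -320.08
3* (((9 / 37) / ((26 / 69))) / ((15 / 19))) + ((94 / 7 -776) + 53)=-23808677 / 33670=-707.12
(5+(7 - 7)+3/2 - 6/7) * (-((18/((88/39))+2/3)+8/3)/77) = -117947/142296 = -0.83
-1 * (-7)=7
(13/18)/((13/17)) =17/18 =0.94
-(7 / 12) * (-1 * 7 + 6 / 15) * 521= 40117 / 20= 2005.85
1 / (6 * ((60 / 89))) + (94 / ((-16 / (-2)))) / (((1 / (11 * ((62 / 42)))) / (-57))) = -27405547 / 2520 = -10875.22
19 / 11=1.73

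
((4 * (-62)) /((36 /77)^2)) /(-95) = 183799 /15390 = 11.94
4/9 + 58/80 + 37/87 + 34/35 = 37507/14616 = 2.57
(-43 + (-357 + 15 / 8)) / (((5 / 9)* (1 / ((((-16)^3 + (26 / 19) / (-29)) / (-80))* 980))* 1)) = -317003878737 / 8816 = -35957790.24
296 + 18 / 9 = 298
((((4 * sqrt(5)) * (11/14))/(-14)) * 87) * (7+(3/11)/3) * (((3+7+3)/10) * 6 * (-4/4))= 264654 * sqrt(5)/245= 2415.45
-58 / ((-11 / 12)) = 696 / 11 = 63.27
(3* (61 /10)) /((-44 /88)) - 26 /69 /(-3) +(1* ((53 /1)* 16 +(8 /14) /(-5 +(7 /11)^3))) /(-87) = -5108029133 /110515230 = -46.22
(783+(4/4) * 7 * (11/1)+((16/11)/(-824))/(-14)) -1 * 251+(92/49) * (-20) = 31725140/55517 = 571.45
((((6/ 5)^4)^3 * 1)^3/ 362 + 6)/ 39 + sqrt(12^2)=417874742500583650557337251926/ 34240656532347202301025390625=12.20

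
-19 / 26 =-0.73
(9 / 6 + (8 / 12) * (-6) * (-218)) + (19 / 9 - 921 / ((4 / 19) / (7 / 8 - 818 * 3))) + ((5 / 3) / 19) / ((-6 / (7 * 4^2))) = 6525471001 / 608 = 10732682.57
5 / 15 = 1 / 3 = 0.33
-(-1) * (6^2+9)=45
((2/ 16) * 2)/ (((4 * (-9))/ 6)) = -1/ 24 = -0.04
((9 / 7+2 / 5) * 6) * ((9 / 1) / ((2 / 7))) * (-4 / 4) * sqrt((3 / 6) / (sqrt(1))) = -1593 * sqrt(2) / 10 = -225.28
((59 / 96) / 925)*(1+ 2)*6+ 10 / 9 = 149593 / 133200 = 1.12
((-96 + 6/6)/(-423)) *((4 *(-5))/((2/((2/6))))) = -0.75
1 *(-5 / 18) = -0.28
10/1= 10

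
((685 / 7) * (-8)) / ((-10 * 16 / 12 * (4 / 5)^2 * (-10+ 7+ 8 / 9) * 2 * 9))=-10275 / 4256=-2.41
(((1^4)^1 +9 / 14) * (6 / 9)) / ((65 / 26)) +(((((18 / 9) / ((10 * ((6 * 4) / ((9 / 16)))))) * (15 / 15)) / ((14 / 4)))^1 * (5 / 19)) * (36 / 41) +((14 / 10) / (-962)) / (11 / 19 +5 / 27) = 9813371 / 22481940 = 0.44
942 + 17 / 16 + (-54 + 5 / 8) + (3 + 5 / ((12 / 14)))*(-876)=-109573 / 16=-6848.31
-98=-98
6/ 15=0.40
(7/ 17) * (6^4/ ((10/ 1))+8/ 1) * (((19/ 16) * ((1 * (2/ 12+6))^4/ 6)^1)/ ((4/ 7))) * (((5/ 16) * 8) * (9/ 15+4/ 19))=304062006479/ 5287680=57503.86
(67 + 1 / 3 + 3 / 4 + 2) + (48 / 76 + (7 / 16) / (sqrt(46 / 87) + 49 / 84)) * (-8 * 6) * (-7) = -30991295 / 179436 + 7056 * sqrt(4002) / 787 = 394.47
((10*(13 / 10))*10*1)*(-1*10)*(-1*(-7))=-9100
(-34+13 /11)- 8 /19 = -6947 /209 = -33.24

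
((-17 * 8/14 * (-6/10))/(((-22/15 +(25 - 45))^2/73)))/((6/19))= 1061055/362894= 2.92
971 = 971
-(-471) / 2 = 471 / 2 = 235.50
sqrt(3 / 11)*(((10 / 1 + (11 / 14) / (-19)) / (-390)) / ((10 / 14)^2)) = -6181*sqrt(33) / 1358500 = -0.03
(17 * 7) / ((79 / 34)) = 4046 / 79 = 51.22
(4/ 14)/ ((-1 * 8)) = -1/ 28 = -0.04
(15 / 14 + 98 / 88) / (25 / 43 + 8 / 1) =28939 / 113652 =0.25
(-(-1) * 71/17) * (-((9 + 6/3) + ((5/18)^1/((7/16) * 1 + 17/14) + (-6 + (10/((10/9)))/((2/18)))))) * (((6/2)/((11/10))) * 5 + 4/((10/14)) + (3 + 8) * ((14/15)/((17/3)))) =-2672903488/352869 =-7574.78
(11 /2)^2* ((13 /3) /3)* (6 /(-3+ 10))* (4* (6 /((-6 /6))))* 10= -62920 /7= -8988.57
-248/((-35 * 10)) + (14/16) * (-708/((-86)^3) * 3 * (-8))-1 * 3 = -64415089/27827450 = -2.31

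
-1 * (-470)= 470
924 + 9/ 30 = 924.30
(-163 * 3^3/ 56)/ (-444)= 1467/ 8288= 0.18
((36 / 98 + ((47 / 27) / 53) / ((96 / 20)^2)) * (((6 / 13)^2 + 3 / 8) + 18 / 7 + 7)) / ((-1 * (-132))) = 1432060801267 / 50455307814912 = 0.03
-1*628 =-628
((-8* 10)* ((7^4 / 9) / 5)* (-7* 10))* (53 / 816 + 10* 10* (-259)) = -3552049700290 / 459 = -7738670371.00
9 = 9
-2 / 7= -0.29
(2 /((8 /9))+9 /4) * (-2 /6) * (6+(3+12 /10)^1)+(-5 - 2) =-223 /10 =-22.30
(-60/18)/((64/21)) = -35/32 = -1.09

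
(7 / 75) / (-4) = -7 / 300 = -0.02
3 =3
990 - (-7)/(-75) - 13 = 73268/75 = 976.91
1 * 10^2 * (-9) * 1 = -900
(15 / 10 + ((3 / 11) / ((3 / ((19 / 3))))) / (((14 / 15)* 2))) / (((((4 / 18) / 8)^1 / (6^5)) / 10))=389810880 / 77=5062478.96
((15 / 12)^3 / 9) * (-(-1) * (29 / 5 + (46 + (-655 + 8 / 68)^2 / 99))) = 871012075 / 915552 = 951.35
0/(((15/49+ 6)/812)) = 0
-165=-165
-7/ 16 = -0.44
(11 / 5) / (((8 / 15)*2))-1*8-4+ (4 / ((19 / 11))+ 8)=115 / 304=0.38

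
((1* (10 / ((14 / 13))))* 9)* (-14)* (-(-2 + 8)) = 7020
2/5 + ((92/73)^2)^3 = 3334443459298/756671131445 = 4.41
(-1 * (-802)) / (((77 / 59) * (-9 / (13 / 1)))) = -615134 / 693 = -887.64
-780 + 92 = -688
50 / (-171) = -50 / 171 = -0.29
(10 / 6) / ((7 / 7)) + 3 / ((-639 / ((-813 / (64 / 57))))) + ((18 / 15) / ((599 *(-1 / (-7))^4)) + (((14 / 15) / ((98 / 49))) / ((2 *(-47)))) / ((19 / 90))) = 359218331651 / 36459261120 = 9.85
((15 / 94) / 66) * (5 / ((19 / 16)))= 100 / 9823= 0.01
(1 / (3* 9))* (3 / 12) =1 / 108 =0.01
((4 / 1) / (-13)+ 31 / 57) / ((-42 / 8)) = -100 / 2223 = -0.04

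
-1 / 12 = -0.08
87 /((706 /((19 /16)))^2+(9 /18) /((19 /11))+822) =62814 /255792925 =0.00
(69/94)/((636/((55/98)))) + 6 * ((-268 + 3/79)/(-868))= 8862070457/4782759856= 1.85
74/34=37/17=2.18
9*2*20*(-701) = -252360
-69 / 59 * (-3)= 207 / 59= 3.51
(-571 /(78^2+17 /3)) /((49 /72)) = -123336 /895181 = -0.14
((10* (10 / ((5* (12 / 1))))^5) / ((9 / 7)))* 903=10535 / 11664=0.90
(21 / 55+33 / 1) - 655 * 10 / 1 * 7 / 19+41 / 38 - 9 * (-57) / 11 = -4874007 / 2090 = -2332.06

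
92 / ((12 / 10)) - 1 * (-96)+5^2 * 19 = 1943 / 3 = 647.67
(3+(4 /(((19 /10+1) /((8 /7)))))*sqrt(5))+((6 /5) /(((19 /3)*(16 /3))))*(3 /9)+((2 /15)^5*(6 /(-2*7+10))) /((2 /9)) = 12874409 /4275000+320*sqrt(5) /203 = 6.54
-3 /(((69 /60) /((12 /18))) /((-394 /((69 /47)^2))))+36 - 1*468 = -12491456 /109503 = -114.07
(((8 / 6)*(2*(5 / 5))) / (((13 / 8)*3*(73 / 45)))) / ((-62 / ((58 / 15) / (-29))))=64 / 88257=0.00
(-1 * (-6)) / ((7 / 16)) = 96 / 7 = 13.71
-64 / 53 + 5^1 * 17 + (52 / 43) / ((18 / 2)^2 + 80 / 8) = 1336953 / 15953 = 83.81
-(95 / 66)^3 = -2.98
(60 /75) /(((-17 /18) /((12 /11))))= -864 /935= -0.92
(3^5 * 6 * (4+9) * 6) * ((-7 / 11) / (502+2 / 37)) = -272727 / 1892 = -144.15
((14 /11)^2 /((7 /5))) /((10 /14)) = 196 /121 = 1.62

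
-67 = -67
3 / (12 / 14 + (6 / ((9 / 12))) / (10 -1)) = 1.72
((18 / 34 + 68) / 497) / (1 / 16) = 18640 / 8449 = 2.21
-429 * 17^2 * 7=-867867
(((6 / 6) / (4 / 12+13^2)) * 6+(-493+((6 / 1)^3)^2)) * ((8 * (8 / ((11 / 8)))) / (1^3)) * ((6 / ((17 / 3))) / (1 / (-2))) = -108061387776 / 23749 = -4550144.75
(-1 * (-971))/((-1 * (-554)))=971/554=1.75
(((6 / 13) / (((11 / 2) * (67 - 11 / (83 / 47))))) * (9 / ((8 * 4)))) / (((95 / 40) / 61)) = 136701 / 13704548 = 0.01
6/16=3/8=0.38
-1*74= -74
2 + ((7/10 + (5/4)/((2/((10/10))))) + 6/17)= 2501/680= 3.68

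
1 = 1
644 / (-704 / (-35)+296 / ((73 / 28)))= 411355 / 85368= 4.82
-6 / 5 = -1.20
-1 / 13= -0.08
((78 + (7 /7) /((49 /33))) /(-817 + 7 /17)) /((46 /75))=-4915125 /31290028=-0.16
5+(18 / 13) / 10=334 / 65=5.14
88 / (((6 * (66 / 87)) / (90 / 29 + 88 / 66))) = 772 / 9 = 85.78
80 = 80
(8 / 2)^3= 64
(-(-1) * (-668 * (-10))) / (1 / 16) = 106880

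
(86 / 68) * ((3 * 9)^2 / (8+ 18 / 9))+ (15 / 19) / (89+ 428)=307926681 / 3339820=92.20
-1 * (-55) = 55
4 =4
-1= -1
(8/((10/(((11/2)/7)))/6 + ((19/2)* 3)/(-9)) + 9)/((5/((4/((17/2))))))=248/1955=0.13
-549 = -549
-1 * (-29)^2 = -841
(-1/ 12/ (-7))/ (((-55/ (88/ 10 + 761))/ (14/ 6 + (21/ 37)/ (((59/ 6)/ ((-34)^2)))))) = -82890781/ 7203900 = -11.51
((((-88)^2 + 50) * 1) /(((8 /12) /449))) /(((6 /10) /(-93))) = -813635145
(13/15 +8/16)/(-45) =-41/1350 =-0.03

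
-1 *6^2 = -36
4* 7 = 28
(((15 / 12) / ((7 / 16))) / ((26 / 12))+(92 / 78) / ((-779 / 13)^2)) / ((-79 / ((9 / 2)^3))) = -26549837127 / 17450319796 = -1.52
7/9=0.78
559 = 559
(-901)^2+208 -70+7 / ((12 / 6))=1623885 / 2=811942.50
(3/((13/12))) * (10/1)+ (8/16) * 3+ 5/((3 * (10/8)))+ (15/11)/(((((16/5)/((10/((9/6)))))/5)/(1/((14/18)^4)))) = 285693557/4120116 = 69.34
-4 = -4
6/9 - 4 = -10/3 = -3.33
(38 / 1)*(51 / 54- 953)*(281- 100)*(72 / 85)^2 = -33946066368 / 7225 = -4698417.49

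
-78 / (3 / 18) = -468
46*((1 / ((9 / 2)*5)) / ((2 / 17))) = 782 / 45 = 17.38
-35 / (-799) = 35 / 799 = 0.04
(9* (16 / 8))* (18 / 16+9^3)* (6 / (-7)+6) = 473121 / 7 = 67588.71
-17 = -17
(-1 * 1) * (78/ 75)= -26/ 25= -1.04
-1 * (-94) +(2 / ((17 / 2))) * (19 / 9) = 14458 / 153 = 94.50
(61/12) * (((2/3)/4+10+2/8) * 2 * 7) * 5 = 266875/72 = 3706.60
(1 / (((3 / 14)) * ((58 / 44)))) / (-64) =-77 / 1392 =-0.06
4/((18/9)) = 2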